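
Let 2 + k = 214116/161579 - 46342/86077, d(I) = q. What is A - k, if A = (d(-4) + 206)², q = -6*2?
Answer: 523467228304040/13908235583 ≈ 37637.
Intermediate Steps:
q = -12
d(I) = -12
A = 37636 (A = (-12 + 206)² = 194² = 37636)
k = -16873902252/13908235583 (k = -2 + (214116/161579 - 46342/86077) = -2 + 10942568914/13908235583 = -16873902252/13908235583 ≈ -1.2132)
A - k = 37636 - 1*(-16873902252/13908235583) = 37636 + 16873902252/13908235583 = 523467228304040/13908235583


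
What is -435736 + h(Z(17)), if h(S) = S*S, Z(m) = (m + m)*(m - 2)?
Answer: -175636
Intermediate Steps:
Z(m) = 2*m*(-2 + m) (Z(m) = (2*m)*(-2 + m) = 2*m*(-2 + m))
h(S) = S**2
-435736 + h(Z(17)) = -435736 + (2*17*(-2 + 17))**2 = -435736 + (2*17*15)**2 = -435736 + 510**2 = -435736 + 260100 = -175636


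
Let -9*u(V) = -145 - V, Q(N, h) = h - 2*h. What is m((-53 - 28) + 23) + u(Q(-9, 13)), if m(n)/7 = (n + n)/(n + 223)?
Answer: 536/55 ≈ 9.7455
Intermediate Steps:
Q(N, h) = -h
u(V) = 145/9 + V/9 (u(V) = -(-145 - V)/9 = 145/9 + V/9)
m(n) = 14*n/(223 + n) (m(n) = 7*((n + n)/(n + 223)) = 7*((2*n)/(223 + n)) = 7*(2*n/(223 + n)) = 14*n/(223 + n))
m((-53 - 28) + 23) + u(Q(-9, 13)) = 14*((-53 - 28) + 23)/(223 + ((-53 - 28) + 23)) + (145/9 + (-1*13)/9) = 14*(-81 + 23)/(223 + (-81 + 23)) + (145/9 + (⅑)*(-13)) = 14*(-58)/(223 - 58) + (145/9 - 13/9) = 14*(-58)/165 + 44/3 = 14*(-58)*(1/165) + 44/3 = -812/165 + 44/3 = 536/55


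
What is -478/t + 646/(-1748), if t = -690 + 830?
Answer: -3046/805 ≈ -3.7839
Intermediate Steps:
t = 140
-478/t + 646/(-1748) = -478/140 + 646/(-1748) = -478*1/140 + 646*(-1/1748) = -239/70 - 17/46 = -3046/805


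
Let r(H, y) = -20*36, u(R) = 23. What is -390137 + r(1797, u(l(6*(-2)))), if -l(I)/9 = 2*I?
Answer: -390857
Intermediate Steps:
l(I) = -18*I
r(H, y) = -720
-390137 + r(1797, u(l(6*(-2)))) = -390137 - 720 = -390857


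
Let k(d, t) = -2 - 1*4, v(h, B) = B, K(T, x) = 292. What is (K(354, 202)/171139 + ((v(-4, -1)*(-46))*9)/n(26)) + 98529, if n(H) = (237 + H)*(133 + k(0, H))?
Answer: 563212904094569/5716213739 ≈ 98529.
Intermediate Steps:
k(d, t) = -6 (k(d, t) = -2 - 4 = -6)
n(H) = 30099 + 127*H (n(H) = (237 + H)*(133 - 6) = (237 + H)*127 = 30099 + 127*H)
(K(354, 202)/171139 + ((v(-4, -1)*(-46))*9)/n(26)) + 98529 = (292/171139 + (-1*(-46)*9)/(30099 + 127*26)) + 98529 = (292*(1/171139) + (46*9)/(30099 + 3302)) + 98529 = (292/171139 + 414/33401) + 98529 = 80604638/5716213739 + 98529 = 563212904094569/5716213739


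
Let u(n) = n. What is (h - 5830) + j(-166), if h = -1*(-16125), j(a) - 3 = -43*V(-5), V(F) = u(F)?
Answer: 10513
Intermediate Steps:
V(F) = F
j(a) = 218 (j(a) = 3 - 43*(-5) = 3 + 215 = 218)
h = 16125
(h - 5830) + j(-166) = (16125 - 5830) + 218 = 10295 + 218 = 10513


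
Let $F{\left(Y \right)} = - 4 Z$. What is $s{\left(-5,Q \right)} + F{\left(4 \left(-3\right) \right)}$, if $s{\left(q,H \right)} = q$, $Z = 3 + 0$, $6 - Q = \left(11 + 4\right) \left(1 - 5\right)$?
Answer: $-17$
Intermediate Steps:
$Q = 66$ ($Q = 6 - \left(11 + 4\right) \left(1 - 5\right) = 6 - 15 \left(-4\right) = 6 - -60 = 6 + 60 = 66$)
$Z = 3$
$F{\left(Y \right)} = -12$ ($F{\left(Y \right)} = \left(-4\right) 3 = -12$)
$s{\left(-5,Q \right)} + F{\left(4 \left(-3\right) \right)} = -5 - 12 = -17$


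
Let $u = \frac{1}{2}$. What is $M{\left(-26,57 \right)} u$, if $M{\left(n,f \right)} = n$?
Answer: $-13$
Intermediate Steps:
$u = \frac{1}{2} \approx 0.5$
$M{\left(-26,57 \right)} u = \left(-26\right) \frac{1}{2} = -13$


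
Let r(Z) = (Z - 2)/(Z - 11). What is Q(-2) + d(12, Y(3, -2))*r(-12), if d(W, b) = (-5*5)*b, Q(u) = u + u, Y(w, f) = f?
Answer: 608/23 ≈ 26.435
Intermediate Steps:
Q(u) = 2*u
r(Z) = (-2 + Z)/(-11 + Z)
d(W, b) = -25*b
Q(-2) + d(12, Y(3, -2))*r(-12) = 2*(-2) + (-25*(-2))*((-2 - 12)/(-11 - 12)) = -4 + 50*(-14/(-23)) = -4 + 50*(-1/23*(-14)) = -4 + 50*(14/23) = -4 + 700/23 = 608/23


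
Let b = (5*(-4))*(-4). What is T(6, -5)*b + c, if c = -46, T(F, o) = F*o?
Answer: -2446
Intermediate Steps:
b = 80 (b = -20*(-4) = 80)
T(6, -5)*b + c = (6*(-5))*80 - 46 = -30*80 - 46 = -2400 - 46 = -2446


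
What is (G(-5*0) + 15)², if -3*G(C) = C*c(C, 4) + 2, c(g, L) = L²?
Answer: 1849/9 ≈ 205.44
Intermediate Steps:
G(C) = -⅔ - 16*C/3 (G(C) = -(C*4² + 2)/3 = -(C*16 + 2)/3 = -(16*C + 2)/3 = -(2 + 16*C)/3 = -⅔ - 16*C/3)
(G(-5*0) + 15)² = ((-⅔ - (-80)*0/3) + 15)² = ((-⅔ - 16/3*0) + 15)² = ((-⅔ + 0) + 15)² = (-⅔ + 15)² = (43/3)² = 1849/9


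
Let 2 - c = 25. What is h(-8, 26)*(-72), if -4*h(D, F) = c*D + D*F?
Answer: -432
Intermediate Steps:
c = -23 (c = 2 - 1*25 = 2 - 25 = -23)
h(D, F) = 23*D/4 - D*F/4 (h(D, F) = -(-23*D + D*F)/4 = 23*D/4 - D*F/4)
h(-8, 26)*(-72) = ((¼)*(-8)*(23 - 1*26))*(-72) = ((¼)*(-8)*(23 - 26))*(-72) = ((¼)*(-8)*(-3))*(-72) = 6*(-72) = -432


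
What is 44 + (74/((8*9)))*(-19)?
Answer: 881/36 ≈ 24.472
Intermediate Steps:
44 + (74/((8*9)))*(-19) = 44 + (74/72)*(-19) = 44 + (74*(1/72))*(-19) = 44 + (37/36)*(-19) = 44 - 703/36 = 881/36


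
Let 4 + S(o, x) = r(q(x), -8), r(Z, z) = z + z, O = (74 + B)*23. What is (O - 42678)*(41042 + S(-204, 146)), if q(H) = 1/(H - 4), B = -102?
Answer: -1777155084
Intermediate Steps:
O = -644 (O = (74 - 102)*23 = -28*23 = -644)
q(H) = 1/(-4 + H)
r(Z, z) = 2*z
S(o, x) = -20 (S(o, x) = -4 + 2*(-8) = -4 - 16 = -20)
(O - 42678)*(41042 + S(-204, 146)) = (-644 - 42678)*(41042 - 20) = -43322*41022 = -1777155084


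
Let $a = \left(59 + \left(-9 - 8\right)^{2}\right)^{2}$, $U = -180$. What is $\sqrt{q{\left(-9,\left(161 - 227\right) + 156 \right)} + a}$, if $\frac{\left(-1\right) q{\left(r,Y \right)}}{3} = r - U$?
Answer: $3 \sqrt{13399} \approx 347.26$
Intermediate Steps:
$a = 121104$ ($a = \left(59 + \left(-17\right)^{2}\right)^{2} = \left(59 + 289\right)^{2} = 348^{2} = 121104$)
$q{\left(r,Y \right)} = -540 - 3 r$ ($q{\left(r,Y \right)} = - 3 \left(r - -180\right) = - 3 \left(r + 180\right) = - 3 \left(180 + r\right) = -540 - 3 r$)
$\sqrt{q{\left(-9,\left(161 - 227\right) + 156 \right)} + a} = \sqrt{\left(-540 - -27\right) + 121104} = \sqrt{\left(-540 + 27\right) + 121104} = \sqrt{-513 + 121104} = \sqrt{120591} = 3 \sqrt{13399}$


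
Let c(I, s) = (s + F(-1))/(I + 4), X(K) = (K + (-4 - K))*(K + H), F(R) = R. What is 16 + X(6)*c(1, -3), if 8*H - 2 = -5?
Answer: 34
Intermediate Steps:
H = -3/8 (H = 1/4 + (1/8)*(-5) = 1/4 - 5/8 = -3/8 ≈ -0.37500)
X(K) = 3/2 - 4*K (X(K) = (K + (-4 - K))*(K - 3/8) = -4*(-3/8 + K) = 3/2 - 4*K)
c(I, s) = (-1 + s)/(4 + I) (c(I, s) = (s - 1)/(I + 4) = (-1 + s)/(4 + I))
16 + X(6)*c(1, -3) = 16 + (3/2 - 4*6)*((-1 - 3)/(4 + 1)) = 16 + (3/2 - 24)*(-4/5) = 16 - 9*(-4)/2 = 16 - 45/2*(-4/5) = 16 + 18 = 34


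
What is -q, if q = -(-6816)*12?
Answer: -81792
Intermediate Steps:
q = 81792 (q = -142*(-576) = 81792)
-q = -1*81792 = -81792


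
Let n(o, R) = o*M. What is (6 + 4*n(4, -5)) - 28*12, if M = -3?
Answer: -378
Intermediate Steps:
n(o, R) = -3*o (n(o, R) = o*(-3) = -3*o)
(6 + 4*n(4, -5)) - 28*12 = (6 + 4*(-3*4)) - 28*12 = (6 + 4*(-12)) - 336 = (6 - 48) - 336 = -42 - 336 = -378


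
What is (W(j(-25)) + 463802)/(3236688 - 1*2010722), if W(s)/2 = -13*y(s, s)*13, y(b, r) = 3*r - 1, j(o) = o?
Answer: 244745/612983 ≈ 0.39927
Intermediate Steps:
y(b, r) = -1 + 3*r
W(s) = 338 - 1014*s (W(s) = 2*(-13*(-1 + 3*s)*13) = 2*((13 - 39*s)*13) = 2*(169 - 507*s) = 338 - 1014*s)
(W(j(-25)) + 463802)/(3236688 - 1*2010722) = ((338 - 1014*(-25)) + 463802)/(3236688 - 1*2010722) = ((338 + 25350) + 463802)/(3236688 - 2010722) = (25688 + 463802)/1225966 = 489490*(1/1225966) = 244745/612983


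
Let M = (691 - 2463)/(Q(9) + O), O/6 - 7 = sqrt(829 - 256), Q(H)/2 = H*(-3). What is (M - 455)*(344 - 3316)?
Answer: 2313574204/1707 + 2633192*sqrt(573)/1707 ≈ 1.3923e+6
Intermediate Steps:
Q(H) = -6*H (Q(H) = 2*(H*(-3)) = 2*(-3*H) = -6*H)
O = 42 + 6*sqrt(573) (O = 42 + 6*sqrt(829 - 256) = 42 + 6*sqrt(573) ≈ 185.62)
M = -1772/(-12 + 6*sqrt(573)) (M = (691 - 2463)/(-6*9 + (42 + 6*sqrt(573))) = -1772/(-54 + (42 + 6*sqrt(573))) = -1772/(-12 + 6*sqrt(573)) ≈ -13.463)
(M - 455)*(344 - 3316) = ((-1772/1707 - 886*sqrt(573)/1707) - 455)*(344 - 3316) = (-778457/1707 - 886*sqrt(573)/1707)*(-2972) = 2313574204/1707 + 2633192*sqrt(573)/1707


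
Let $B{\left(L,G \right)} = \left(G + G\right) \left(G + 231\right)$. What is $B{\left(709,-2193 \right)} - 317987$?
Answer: $8287345$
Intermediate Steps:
$B{\left(L,G \right)} = 2 G \left(231 + G\right)$
$B{\left(709,-2193 \right)} - 317987 = 2 \left(-2193\right) \left(231 - 2193\right) - 317987 = 2 \left(-2193\right) \left(-1962\right) - 317987 = 8605332 - 317987 = 8287345$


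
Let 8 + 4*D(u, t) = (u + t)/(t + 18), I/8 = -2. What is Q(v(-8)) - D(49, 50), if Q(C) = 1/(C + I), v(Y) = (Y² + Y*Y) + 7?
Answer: 3131/1904 ≈ 1.6444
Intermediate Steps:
I = -16 (I = 8*(-2) = -16)
D(u, t) = -2 + (t + u)/(4*(18 + t)) (D(u, t) = -2 + ((u + t)/(t + 18))/4 = -2 + ((t + u)/(18 + t))/4 = -2 + (t + u)/(4*(18 + t)))
v(Y) = 7 + 2*Y² (v(Y) = (Y² + Y²) + 7 = 2*Y² + 7 = 7 + 2*Y²)
Q(C) = 1/(-16 + C) (Q(C) = 1/(C - 16) = 1/(-16 + C))
Q(v(-8)) - D(49, 50) = 1/(-16 + (7 + 2*(-8)²)) - (-144 + 49 - 7*50)/(4*(18 + 50)) = 1/(-16 + (7 + 2*64)) - (-144 + 49 - 350)/(4*68) = 1/(-16 + (7 + 128)) - (-445)/(4*68) = 1/(-16 + 135) - 1*(-445/272) = 1/119 + 445/272 = 3131/1904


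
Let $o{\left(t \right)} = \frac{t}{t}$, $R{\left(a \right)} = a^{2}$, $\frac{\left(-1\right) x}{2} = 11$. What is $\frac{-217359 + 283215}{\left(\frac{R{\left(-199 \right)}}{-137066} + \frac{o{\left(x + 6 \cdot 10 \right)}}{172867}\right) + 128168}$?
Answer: $\frac{1560404459548032}{3036829870468295} \approx 0.51383$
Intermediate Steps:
$x = -22$ ($x = \left(-2\right) 11 = -22$)
$o{\left(t \right)} = 1$
$\frac{-217359 + 283215}{\left(\frac{R{\left(-199 \right)}}{-137066} + \frac{o{\left(x + 6 \cdot 10 \right)}}{172867}\right) + 128168} = \frac{-217359 + 283215}{\left(\frac{\left(-199\right)^{2}}{-137066} + 1 \cdot \frac{1}{172867}\right) + 128168} = \frac{65856}{\left(39601 \left(- \frac{1}{137066}\right) + 1 \cdot \frac{1}{172867}\right) + 128168} = \frac{65856}{\left(- \frac{39601}{137066} + \frac{1}{172867}\right) + 128168} = \frac{65856}{- \frac{6845569001}{23694188222} + 128168} = \frac{65856}{\frac{3036829870468295}{23694188222}} = 65856 \cdot \frac{23694188222}{3036829870468295} = \frac{1560404459548032}{3036829870468295}$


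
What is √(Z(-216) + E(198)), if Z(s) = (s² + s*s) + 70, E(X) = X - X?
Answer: √93382 ≈ 305.58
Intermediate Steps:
E(X) = 0
Z(s) = 70 + 2*s² (Z(s) = (s² + s²) + 70 = 2*s² + 70 = 70 + 2*s²)
√(Z(-216) + E(198)) = √((70 + 2*(-216)²) + 0) = √((70 + 2*46656) + 0) = √((70 + 93312) + 0) = √(93382 + 0) = √93382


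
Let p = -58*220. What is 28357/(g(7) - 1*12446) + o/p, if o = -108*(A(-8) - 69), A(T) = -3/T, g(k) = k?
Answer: -129721991/45349040 ≈ -2.8605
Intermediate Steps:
p = -12760
o = 14823/2 (o = -108*(-3/(-8) - 69) = -108*(-3*(-⅛) - 69) = -108*(3/8 - 69) = -108*(-549/8) = 14823/2 ≈ 7411.5)
28357/(g(7) - 1*12446) + o/p = 28357/(7 - 1*12446) + (14823/2)/(-12760) = 28357/(7 - 12446) + (14823/2)*(-1/12760) = 28357/(-12439) - 14823/25520 = 28357*(-1/12439) - 14823/25520 = -4051/1777 - 14823/25520 = -129721991/45349040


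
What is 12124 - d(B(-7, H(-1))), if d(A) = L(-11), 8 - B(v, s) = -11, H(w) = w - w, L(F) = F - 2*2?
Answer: 12139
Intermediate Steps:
L(F) = -4 + F (L(F) = F - 4 = -4 + F)
H(w) = 0
B(v, s) = 19 (B(v, s) = 8 - 1*(-11) = 8 + 11 = 19)
d(A) = -15 (d(A) = -4 - 11 = -15)
12124 - d(B(-7, H(-1))) = 12124 - 1*(-15) = 12124 + 15 = 12139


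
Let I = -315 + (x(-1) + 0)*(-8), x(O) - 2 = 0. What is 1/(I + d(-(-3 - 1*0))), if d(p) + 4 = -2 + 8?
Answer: -1/329 ≈ -0.0030395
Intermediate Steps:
x(O) = 2 (x(O) = 2 + 0 = 2)
d(p) = 2 (d(p) = -4 + (-2 + 8) = -4 + 6 = 2)
I = -331 (I = -315 + (2 + 0)*(-8) = -315 + 2*(-8) = -315 - 16 = -331)
1/(I + d(-(-3 - 1*0))) = 1/(-331 + 2) = 1/(-329) = -1/329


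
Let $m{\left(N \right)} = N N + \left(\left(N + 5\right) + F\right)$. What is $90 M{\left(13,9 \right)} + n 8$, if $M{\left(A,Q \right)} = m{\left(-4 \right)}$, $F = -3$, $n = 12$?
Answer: $1356$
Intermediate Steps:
$m{\left(N \right)} = 2 + N + N^{2}$ ($m{\left(N \right)} = N N + \left(\left(N + 5\right) - 3\right) = N^{2} + \left(\left(5 + N\right) - 3\right) = N^{2} + \left(2 + N\right) = 2 + N + N^{2}$)
$M{\left(A,Q \right)} = 14$ ($M{\left(A,Q \right)} = 2 - 4 + \left(-4\right)^{2} = 2 - 4 + 16 = 14$)
$90 M{\left(13,9 \right)} + n 8 = 90 \cdot 14 + 12 \cdot 8 = 1260 + 96 = 1356$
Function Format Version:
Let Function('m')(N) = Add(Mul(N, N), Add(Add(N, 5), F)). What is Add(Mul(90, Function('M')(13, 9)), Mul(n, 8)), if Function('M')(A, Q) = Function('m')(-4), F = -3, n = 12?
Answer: 1356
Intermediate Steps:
Function('m')(N) = Add(2, N, Pow(N, 2)) (Function('m')(N) = Add(Mul(N, N), Add(Add(N, 5), -3)) = Add(Pow(N, 2), Add(Add(5, N), -3)) = Add(Pow(N, 2), Add(2, N)) = Add(2, N, Pow(N, 2)))
Function('M')(A, Q) = 14 (Function('M')(A, Q) = Add(2, -4, Pow(-4, 2)) = Add(2, -4, 16) = 14)
Add(Mul(90, Function('M')(13, 9)), Mul(n, 8)) = Add(Mul(90, 14), Mul(12, 8)) = Add(1260, 96) = 1356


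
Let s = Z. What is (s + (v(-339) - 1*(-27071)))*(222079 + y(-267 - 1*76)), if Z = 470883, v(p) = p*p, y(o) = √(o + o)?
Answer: 136106667125 + 4290125*I*√14 ≈ 1.3611e+11 + 1.6052e+7*I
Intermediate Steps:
y(o) = √2*√o (y(o) = √(2*o) = √2*√o)
v(p) = p²
s = 470883
(s + (v(-339) - 1*(-27071)))*(222079 + y(-267 - 1*76)) = (470883 + ((-339)² - 1*(-27071)))*(222079 + √2*√(-267 - 1*76)) = (470883 + (114921 + 27071))*(222079 + √2*√(-267 - 76)) = (470883 + 141992)*(222079 + √2*√(-343)) = 612875*(222079 + √2*(7*I*√7)) = 612875*(222079 + 7*I*√14) = 136106667125 + 4290125*I*√14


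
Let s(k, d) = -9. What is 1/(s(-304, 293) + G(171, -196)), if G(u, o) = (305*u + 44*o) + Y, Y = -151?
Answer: 1/43371 ≈ 2.3057e-5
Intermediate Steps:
G(u, o) = -151 + 44*o + 305*u (G(u, o) = (305*u + 44*o) - 151 = (44*o + 305*u) - 151 = -151 + 44*o + 305*u)
1/(s(-304, 293) + G(171, -196)) = 1/(-9 + (-151 + 44*(-196) + 305*171)) = 1/(-9 + (-151 - 8624 + 52155)) = 1/(-9 + 43380) = 1/43371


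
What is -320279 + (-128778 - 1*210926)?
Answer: -659983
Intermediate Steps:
-320279 + (-128778 - 1*210926) = -320279 + (-128778 - 210926) = -320279 - 339704 = -659983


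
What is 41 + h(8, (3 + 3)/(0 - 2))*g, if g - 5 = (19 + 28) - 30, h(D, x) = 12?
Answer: 305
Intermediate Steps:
g = 22 (g = 5 + ((19 + 28) - 30) = 5 + (47 - 30) = 5 + 17 = 22)
41 + h(8, (3 + 3)/(0 - 2))*g = 41 + 12*22 = 41 + 264 = 305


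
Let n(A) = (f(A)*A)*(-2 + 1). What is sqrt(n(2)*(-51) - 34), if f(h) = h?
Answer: sqrt(170) ≈ 13.038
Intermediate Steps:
n(A) = -A**2 (n(A) = (A*A)*(-2 + 1) = A**2*(-1) = -A**2)
sqrt(n(2)*(-51) - 34) = sqrt(-1*2**2*(-51) - 34) = sqrt(-1*4*(-51) - 34) = sqrt(-4*(-51) - 34) = sqrt(204 - 34) = sqrt(170)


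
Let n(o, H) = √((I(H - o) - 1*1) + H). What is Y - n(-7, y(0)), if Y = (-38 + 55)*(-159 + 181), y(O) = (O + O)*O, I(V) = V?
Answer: 374 - √6 ≈ 371.55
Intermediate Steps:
y(O) = 2*O² (y(O) = (2*O)*O = 2*O²)
n(o, H) = √(-1 - o + 2*H) (n(o, H) = √(((H - o) - 1*1) + H) = √(((H - o) - 1) + H) = √((-1 + H - o) + H) = √(-1 - o + 2*H))
Y = 374 (Y = 17*22 = 374)
Y - n(-7, y(0)) = 374 - √(-1 - 1*(-7) + 2*(2*0²)) = 374 - √(-1 + 7 + 2*(2*0)) = 374 - √(-1 + 7 + 2*0) = 374 - √(-1 + 7 + 0) = 374 - √6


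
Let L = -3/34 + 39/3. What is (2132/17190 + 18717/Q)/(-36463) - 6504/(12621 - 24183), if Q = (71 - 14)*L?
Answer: 2830116088558088/5037303456149895 ≈ 0.56183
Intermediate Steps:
L = 439/34 (L = -3*1/34 + 39*(⅓) = -3/34 + 13 = 439/34 ≈ 12.912)
Q = 25023/34 (Q = (71 - 14)*(439/34) = 57*(439/34) = 25023/34 ≈ 735.97)
(2132/17190 + 18717/Q)/(-36463) - 6504/(12621 - 24183) = (2132/17190 + 18717/(25023/34))/(-36463) - 6504/(12621 - 24183) = (2132*(1/17190) + 18717*(34/25023))*(-1/36463) - 6504/(-11562) = (1066/8595 + 212126/8341)*(-1/36463) - 6504*(-1/11562) = (1832114476/71690895)*(-1/36463) + 1084/1927 = -1832114476/2614065104385 + 1084/1927 = 2830116088558088/5037303456149895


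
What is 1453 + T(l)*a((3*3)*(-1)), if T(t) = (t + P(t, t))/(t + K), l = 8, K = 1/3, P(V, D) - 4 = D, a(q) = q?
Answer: 7157/5 ≈ 1431.4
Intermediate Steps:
P(V, D) = 4 + D
K = ⅓ ≈ 0.33333
T(t) = (4 + 2*t)/(⅓ + t) (T(t) = (t + (4 + t))/(t + ⅓) = (4 + 2*t)/(⅓ + t))
1453 + T(l)*a((3*3)*(-1)) = 1453 + (6*(2 + 8)/(1 + 3*8))*((3*3)*(-1)) = 1453 + (6*10/(1 + 24))*(9*(-1)) = 1453 + (6*10/25)*(-9) = 1453 + (6*(1/25)*10)*(-9) = 1453 + (12/5)*(-9) = 1453 - 108/5 = 7157/5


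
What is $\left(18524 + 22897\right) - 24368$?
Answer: $17053$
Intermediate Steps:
$\left(18524 + 22897\right) - 24368 = 41421 - 24368 = 17053$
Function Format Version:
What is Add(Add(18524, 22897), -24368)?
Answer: 17053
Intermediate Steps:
Add(Add(18524, 22897), -24368) = Add(41421, -24368) = 17053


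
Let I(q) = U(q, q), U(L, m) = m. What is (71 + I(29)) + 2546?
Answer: 2646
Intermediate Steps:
I(q) = q
(71 + I(29)) + 2546 = (71 + 29) + 2546 = 100 + 2546 = 2646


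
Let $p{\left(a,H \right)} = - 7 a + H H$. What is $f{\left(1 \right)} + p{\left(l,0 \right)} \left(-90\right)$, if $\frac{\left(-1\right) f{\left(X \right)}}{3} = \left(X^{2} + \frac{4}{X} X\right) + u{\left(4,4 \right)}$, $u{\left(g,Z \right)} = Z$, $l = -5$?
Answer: $-3177$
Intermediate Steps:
$p{\left(a,H \right)} = H^{2} - 7 a$ ($p{\left(a,H \right)} = - 7 a + H^{2} = H^{2} - 7 a$)
$f{\left(X \right)} = -24 - 3 X^{2}$ ($f{\left(X \right)} = - 3 \left(\left(X^{2} + \frac{4}{X} X\right) + 4\right) = - 3 \left(\left(X^{2} + 4\right) + 4\right) = - 3 \left(\left(4 + X^{2}\right) + 4\right) = - 3 \left(8 + X^{2}\right) = -24 - 3 X^{2}$)
$f{\left(1 \right)} + p{\left(l,0 \right)} \left(-90\right) = \left(-24 - 3 \cdot 1^{2}\right) + \left(0^{2} - -35\right) \left(-90\right) = \left(-24 - 3\right) + \left(0 + 35\right) \left(-90\right) = \left(-24 - 3\right) + 35 \left(-90\right) = -27 - 3150 = -3177$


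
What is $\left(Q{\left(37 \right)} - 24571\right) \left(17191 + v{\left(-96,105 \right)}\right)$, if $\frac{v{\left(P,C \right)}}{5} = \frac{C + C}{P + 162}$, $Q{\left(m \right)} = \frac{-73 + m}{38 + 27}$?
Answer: $- \frac{302302352676}{715} \approx -4.228 \cdot 10^{8}$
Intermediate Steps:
$Q{\left(m \right)} = - \frac{73}{65} + \frac{m}{65}$ ($Q{\left(m \right)} = \frac{-73 + m}{65} = \left(-73 + m\right) \frac{1}{65} = - \frac{73}{65} + \frac{m}{65}$)
$v{\left(P,C \right)} = \frac{10 C}{162 + P}$ ($v{\left(P,C \right)} = 5 \frac{C + C}{P + 162} = 5 \frac{2 C}{162 + P} = \frac{10 C}{162 + P}$)
$\left(Q{\left(37 \right)} - 24571\right) \left(17191 + v{\left(-96,105 \right)}\right) = \left(\left(- \frac{73}{65} + \frac{1}{65} \cdot 37\right) - 24571\right) \left(17191 + 10 \cdot 105 \frac{1}{162 - 96}\right) = \left(\left(- \frac{73}{65} + \frac{37}{65}\right) - 24571\right) \left(17191 + 10 \cdot 105 \cdot \frac{1}{66}\right) = \left(- \frac{36}{65} - 24571\right) \left(17191 + 10 \cdot 105 \cdot \frac{1}{66}\right) = - \frac{1597151 \left(17191 + \frac{175}{11}\right)}{65} = \left(- \frac{1597151}{65}\right) \frac{189276}{11} = - \frac{302302352676}{715}$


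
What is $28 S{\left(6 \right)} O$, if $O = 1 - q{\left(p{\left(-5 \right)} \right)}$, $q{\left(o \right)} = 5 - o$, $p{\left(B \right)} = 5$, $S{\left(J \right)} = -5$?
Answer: $-140$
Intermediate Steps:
$O = 1$ ($O = 1 - \left(5 - 5\right) = 1 - 0 = 1 + 0 = 1$)
$28 S{\left(6 \right)} O = 28 \left(-5\right) 1 = \left(-140\right) 1 = -140$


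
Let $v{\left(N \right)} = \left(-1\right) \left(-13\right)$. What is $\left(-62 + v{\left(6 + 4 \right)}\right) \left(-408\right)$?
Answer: $19992$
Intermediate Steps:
$v{\left(N \right)} = 13$
$\left(-62 + v{\left(6 + 4 \right)}\right) \left(-408\right) = \left(-62 + 13\right) \left(-408\right) = \left(-49\right) \left(-408\right) = 19992$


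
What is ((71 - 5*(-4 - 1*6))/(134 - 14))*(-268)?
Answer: -8107/30 ≈ -270.23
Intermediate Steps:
((71 - 5*(-4 - 1*6))/(134 - 14))*(-268) = ((71 - 5*(-4 - 6))/120)*(-268) = ((71 - 5*(-10))*(1/120))*(-268) = ((71 + 50)*(1/120))*(-268) = (121*(1/120))*(-268) = (121/120)*(-268) = -8107/30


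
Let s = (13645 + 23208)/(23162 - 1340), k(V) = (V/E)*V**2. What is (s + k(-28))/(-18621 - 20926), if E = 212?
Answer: 117805927/45738715602 ≈ 0.0025756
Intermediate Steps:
k(V) = V**3/212 (k(V) = (V/212)*V**2 = V**3/212)
s = 36853/21822 ≈ 1.6888
(s + k(-28))/(-18621 - 20926) = (36853/21822 + (1/212)*(-28)**3)/(-18621 - 20926) = (36853/21822 + (1/212)*(-21952))/(-39547) = (36853/21822 - 5488/53)*(-1/39547) = -117805927/1156566*(-1/39547) = 117805927/45738715602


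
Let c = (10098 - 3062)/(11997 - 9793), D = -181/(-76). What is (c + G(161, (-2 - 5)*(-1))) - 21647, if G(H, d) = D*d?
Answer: -47666209/2204 ≈ -21627.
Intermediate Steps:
D = 181/76 (D = -181*(-1/76) = 181/76 ≈ 2.3816)
G(H, d) = 181*d/76
c = 1759/551 (c = 7036/2204 = 7036*(1/2204) = 1759/551 ≈ 3.1924)
(c + G(161, (-2 - 5)*(-1))) - 21647 = (1759/551 + 181*((-2 - 5)*(-1))/76) - 21647 = (1759/551 + 181*(-7*(-1))/76) - 21647 = (1759/551 + (181/76)*7) - 21647 = (1759/551 + 1267/76) - 21647 = 43779/2204 - 21647 = -47666209/2204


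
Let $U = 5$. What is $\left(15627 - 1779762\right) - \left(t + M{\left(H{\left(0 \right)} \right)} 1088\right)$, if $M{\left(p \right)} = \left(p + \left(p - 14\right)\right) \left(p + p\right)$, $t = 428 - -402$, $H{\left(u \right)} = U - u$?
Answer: $-1721445$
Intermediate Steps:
$H{\left(u \right)} = 5 - u$
$t = 830$ ($t = 428 + 402 = 830$)
$M{\left(p \right)} = 2 p \left(-14 + 2 p\right)$ ($M{\left(p \right)} = \left(p + \left(-14 + p\right)\right) 2 p = \left(-14 + 2 p\right) 2 p = 2 p \left(-14 + 2 p\right)$)
$\left(15627 - 1779762\right) - \left(t + M{\left(H{\left(0 \right)} \right)} 1088\right) = \left(15627 - 1779762\right) - \left(830 + 4 \left(5 - 0\right) \left(-7 + \left(5 - 0\right)\right) 1088\right) = \left(15627 - 1779762\right) - \left(830 + 4 \left(5 + 0\right) \left(-7 + \left(5 + 0\right)\right) 1088\right) = -1764135 - \left(830 + 4 \cdot 5 \left(-7 + 5\right) 1088\right) = -1764135 - \left(830 + 4 \cdot 5 \left(-2\right) 1088\right) = -1764135 - \left(830 - 43520\right) = -1764135 - -42690 = -1764135 + 42690 = -1721445$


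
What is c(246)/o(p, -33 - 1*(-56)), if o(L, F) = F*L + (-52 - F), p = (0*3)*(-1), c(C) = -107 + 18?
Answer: 89/75 ≈ 1.1867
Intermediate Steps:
c(C) = -89
p = 0 (p = 0*(-1) = 0)
o(L, F) = -52 - F + F*L
c(246)/o(p, -33 - 1*(-56)) = -89/(-52 - (-33 - 1*(-56)) + (-33 - 1*(-56))*0) = -89/(-52 - (-33 + 56) + (-33 + 56)*0) = -89/(-52 - 1*23 + 23*0) = -89/(-52 - 23 + 0) = -89/(-75) = -89*(-1/75) = 89/75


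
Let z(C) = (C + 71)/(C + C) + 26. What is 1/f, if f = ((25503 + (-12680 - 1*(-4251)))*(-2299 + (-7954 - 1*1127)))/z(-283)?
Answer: -933/6873437495 ≈ -1.3574e-7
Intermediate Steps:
z(C) = 26 + (71 + C)/(2*C) (z(C) = (71 + C)/((2*C)) + 26 = (71 + C)*(1/(2*C)) + 26 = (71 + C)/(2*C) + 26 = 26 + (71 + C)/(2*C))
f = -6873437495/933 (f = ((25503 + (-12680 - 1*(-4251)))*(-2299 + (-7954 - 1*1127)))/(((1/2)*(71 + 53*(-283))/(-283))) = ((25503 + (-12680 + 4251))*(-2299 + (-7954 - 1127)))/(((1/2)*(-1/283)*(71 - 14999))) = ((25503 - 8429)*(-2299 - 9081))/(((1/2)*(-1/283)*(-14928))) = (17074*(-11380))/(7464/283) = -194302120*283/7464 = -6873437495/933 ≈ -7.3670e+6)
1/f = 1/(-6873437495/933) = -933/6873437495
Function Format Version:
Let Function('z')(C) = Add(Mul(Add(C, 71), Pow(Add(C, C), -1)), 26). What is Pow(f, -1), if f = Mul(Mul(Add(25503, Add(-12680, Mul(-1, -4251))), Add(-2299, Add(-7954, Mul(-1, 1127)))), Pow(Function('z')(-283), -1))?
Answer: Rational(-933, 6873437495) ≈ -1.3574e-7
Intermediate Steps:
Function('z')(C) = Add(26, Mul(Rational(1, 2), Pow(C, -1), Add(71, C))) (Function('z')(C) = Add(Mul(Add(71, C), Pow(Mul(2, C), -1)), 26) = Add(Mul(Add(71, C), Mul(Rational(1, 2), Pow(C, -1))), 26) = Add(Mul(Rational(1, 2), Pow(C, -1), Add(71, C)), 26) = Add(26, Mul(Rational(1, 2), Pow(C, -1), Add(71, C))))
f = Rational(-6873437495, 933) (f = Mul(Mul(Add(25503, Add(-12680, Mul(-1, -4251))), Add(-2299, Add(-7954, Mul(-1, 1127)))), Pow(Mul(Rational(1, 2), Pow(-283, -1), Add(71, Mul(53, -283))), -1)) = Mul(Mul(Add(25503, Add(-12680, 4251)), Add(-2299, Add(-7954, -1127))), Pow(Mul(Rational(1, 2), Rational(-1, 283), Add(71, -14999)), -1)) = Mul(Mul(Add(25503, -8429), Add(-2299, -9081)), Pow(Mul(Rational(1, 2), Rational(-1, 283), -14928), -1)) = Mul(Mul(17074, -11380), Pow(Rational(7464, 283), -1)) = Mul(-194302120, Rational(283, 7464)) = Rational(-6873437495, 933) ≈ -7.3670e+6)
Pow(f, -1) = Pow(Rational(-6873437495, 933), -1) = Rational(-933, 6873437495)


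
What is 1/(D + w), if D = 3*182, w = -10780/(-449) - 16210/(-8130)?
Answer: 365037/208802171 ≈ 0.0017482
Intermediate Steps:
w = 9491969/365037 (w = -10780*(-1/449) - 16210*(-1/8130) = 10780/449 + 1621/813 = 9491969/365037 ≈ 26.003)
D = 546
1/(D + w) = 1/(546 + 9491969/365037) = 1/(208802171/365037) = 365037/208802171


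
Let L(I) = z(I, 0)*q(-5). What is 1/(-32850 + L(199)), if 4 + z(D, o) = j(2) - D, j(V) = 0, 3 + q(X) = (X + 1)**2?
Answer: -1/35489 ≈ -2.8178e-5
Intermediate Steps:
q(X) = -3 + (1 + X)**2 (q(X) = -3 + (X + 1)**2 = -3 + (1 + X)**2)
z(D, o) = -4 - D (z(D, o) = -4 + (0 - D) = -4 - D)
L(I) = -52 - 13*I (L(I) = (-4 - I)*(-3 + (1 - 5)**2) = (-4 - I)*(-3 + (-4)**2) = (-4 - I)*(-3 + 16) = (-4 - I)*13 = -52 - 13*I)
1/(-32850 + L(199)) = 1/(-32850 + (-52 - 13*199)) = 1/(-32850 + (-52 - 2587)) = 1/(-32850 - 2639) = 1/(-35489) = -1/35489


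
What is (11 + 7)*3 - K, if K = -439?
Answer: 493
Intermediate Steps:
(11 + 7)*3 - K = (11 + 7)*3 - 1*(-439) = 18*3 + 439 = 54 + 439 = 493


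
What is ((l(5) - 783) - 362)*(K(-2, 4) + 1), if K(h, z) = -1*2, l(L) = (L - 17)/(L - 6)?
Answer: 1133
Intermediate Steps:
l(L) = (-17 + L)/(-6 + L)
K(h, z) = -2
((l(5) - 783) - 362)*(K(-2, 4) + 1) = (((-17 + 5)/(-6 + 5) - 783) - 362)*(-2 + 1) = ((-12/(-1) - 783) - 362)*(-1) = ((-1*(-12) - 783) - 362)*(-1) = ((12 - 783) - 362)*(-1) = (-771 - 362)*(-1) = -1133*(-1) = 1133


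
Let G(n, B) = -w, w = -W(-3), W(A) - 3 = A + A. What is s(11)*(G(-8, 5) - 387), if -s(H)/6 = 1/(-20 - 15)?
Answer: -468/7 ≈ -66.857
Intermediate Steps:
W(A) = 3 + 2*A (W(A) = 3 + (A + A) = 3 + 2*A)
w = 3 (w = -(3 + 2*(-3)) = -(3 - 6) = -1*(-3) = 3)
G(n, B) = -3 (G(n, B) = -1*3 = -3)
s(H) = 6/35 (s(H) = -6/(-20 - 15) = -6/(-35) = -6*(-1/35) = 6/35)
s(11)*(G(-8, 5) - 387) = 6*(-3 - 387)/35 = (6/35)*(-390) = -468/7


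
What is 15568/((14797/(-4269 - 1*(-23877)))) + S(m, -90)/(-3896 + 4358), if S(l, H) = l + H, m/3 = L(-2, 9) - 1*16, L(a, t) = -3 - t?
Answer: 23504386375/1139369 ≈ 20629.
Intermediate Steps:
m = -84 (m = 3*((-3 - 1*9) - 1*16) = 3*((-3 - 9) - 16) = 3*(-12 - 16) = 3*(-28) = -84)
S(l, H) = H + l
15568/((14797/(-4269 - 1*(-23877)))) + S(m, -90)/(-3896 + 4358) = 15568/((14797/(-4269 - 1*(-23877)))) + (-90 - 84)/(-3896 + 4358) = 15568/((14797/(-4269 + 23877))) - 174/462 = 15568/((14797/19608)) - 174*1/462 = 15568/((14797*(1/19608))) - 29/77 = 15568/(14797/19608) - 29/77 = 15568*(19608/14797) - 29/77 = 305257344/14797 - 29/77 = 23504386375/1139369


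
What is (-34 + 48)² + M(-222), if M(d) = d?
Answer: -26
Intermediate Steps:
(-34 + 48)² + M(-222) = (-34 + 48)² - 222 = 14² - 222 = 196 - 222 = -26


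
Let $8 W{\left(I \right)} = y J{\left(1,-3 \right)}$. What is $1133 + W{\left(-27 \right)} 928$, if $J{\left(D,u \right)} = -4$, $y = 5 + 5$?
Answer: $-3507$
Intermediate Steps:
$y = 10$
$W{\left(I \right)} = -5$ ($W{\left(I \right)} = \frac{10 \left(-4\right)}{8} = \frac{1}{8} \left(-40\right) = -5$)
$1133 + W{\left(-27 \right)} 928 = 1133 - 4640 = -3507$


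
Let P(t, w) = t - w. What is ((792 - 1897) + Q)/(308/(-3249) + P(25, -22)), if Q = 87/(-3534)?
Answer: -222593949/9448490 ≈ -23.559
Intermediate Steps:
Q = -29/1178 (Q = 87*(-1/3534) = -29/1178 ≈ -0.024618)
((792 - 1897) + Q)/(308/(-3249) + P(25, -22)) = ((792 - 1897) - 29/1178)/(308/(-3249) + (25 - 1*(-22))) = (-1105 - 29/1178)/(308*(-1/3249) + (25 + 22)) = -1301719/(1178*(-308/3249 + 47)) = -1301719/(1178*152395/3249) = -1301719/1178*3249/152395 = -222593949/9448490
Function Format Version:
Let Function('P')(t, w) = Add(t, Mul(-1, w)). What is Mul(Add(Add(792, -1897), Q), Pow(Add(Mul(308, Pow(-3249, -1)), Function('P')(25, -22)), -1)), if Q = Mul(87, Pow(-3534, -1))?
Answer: Rational(-222593949, 9448490) ≈ -23.559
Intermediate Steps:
Q = Rational(-29, 1178) (Q = Mul(87, Rational(-1, 3534)) = Rational(-29, 1178) ≈ -0.024618)
Mul(Add(Add(792, -1897), Q), Pow(Add(Mul(308, Pow(-3249, -1)), Function('P')(25, -22)), -1)) = Mul(Add(Add(792, -1897), Rational(-29, 1178)), Pow(Add(Mul(308, Pow(-3249, -1)), Add(25, Mul(-1, -22))), -1)) = Mul(Add(-1105, Rational(-29, 1178)), Pow(Add(Mul(308, Rational(-1, 3249)), Add(25, 22)), -1)) = Mul(Rational(-1301719, 1178), Pow(Add(Rational(-308, 3249), 47), -1)) = Mul(Rational(-1301719, 1178), Pow(Rational(152395, 3249), -1)) = Mul(Rational(-1301719, 1178), Rational(3249, 152395)) = Rational(-222593949, 9448490)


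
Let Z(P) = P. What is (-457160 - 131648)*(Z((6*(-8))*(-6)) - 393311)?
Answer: 231415086584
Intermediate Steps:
(-457160 - 131648)*(Z((6*(-8))*(-6)) - 393311) = (-457160 - 131648)*((6*(-8))*(-6) - 393311) = -588808*(-48*(-6) - 393311) = -588808*(288 - 393311) = -588808*(-393023) = 231415086584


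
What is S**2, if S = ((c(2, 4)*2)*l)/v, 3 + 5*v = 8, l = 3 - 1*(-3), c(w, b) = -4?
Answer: 2304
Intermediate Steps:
l = 6 (l = 3 + 3 = 6)
v = 1 (v = -3/5 + (1/5)*8 = -3/5 + 8/5 = 1)
S = -48 (S = (-4*2*6)/1 = -8*6*1 = -48*1 = -48)
S**2 = (-48)**2 = 2304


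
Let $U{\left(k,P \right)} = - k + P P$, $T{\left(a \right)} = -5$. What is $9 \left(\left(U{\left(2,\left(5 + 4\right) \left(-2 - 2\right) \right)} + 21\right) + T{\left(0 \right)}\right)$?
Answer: $11790$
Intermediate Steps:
$U{\left(k,P \right)} = P^{2} - k$ ($U{\left(k,P \right)} = - k + P^{2} = P^{2} - k$)
$9 \left(\left(U{\left(2,\left(5 + 4\right) \left(-2 - 2\right) \right)} + 21\right) + T{\left(0 \right)}\right) = 9 \left(\left(\left(\left(\left(5 + 4\right) \left(-2 - 2\right)\right)^{2} - 2\right) + 21\right) - 5\right) = 9 \left(\left(\left(\left(9 \left(-4\right)\right)^{2} - 2\right) + 21\right) - 5\right) = 9 \left(\left(\left(\left(-36\right)^{2} - 2\right) + 21\right) - 5\right) = 9 \left(\left(\left(1296 - 2\right) + 21\right) - 5\right) = 9 \left(\left(1294 + 21\right) - 5\right) = 9 \left(1315 - 5\right) = 9 \cdot 1310 = 11790$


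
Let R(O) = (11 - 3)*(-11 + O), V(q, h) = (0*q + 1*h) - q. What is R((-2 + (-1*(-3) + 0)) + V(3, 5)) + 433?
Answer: 369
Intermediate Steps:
V(q, h) = h - q (V(q, h) = (0 + h) - q = h - q)
R(O) = -88 + 8*O (R(O) = 8*(-11 + O) = -88 + 8*O)
R((-2 + (-1*(-3) + 0)) + V(3, 5)) + 433 = (-88 + 8*((-2 + (-1*(-3) + 0)) + (5 - 1*3))) + 433 = (-88 + 8*((-2 + (3 + 0)) + (5 - 3))) + 433 = (-88 + 8*((-2 + 3) + 2)) + 433 = (-88 + 8*(1 + 2)) + 433 = (-88 + 8*3) + 433 = (-88 + 24) + 433 = -64 + 433 = 369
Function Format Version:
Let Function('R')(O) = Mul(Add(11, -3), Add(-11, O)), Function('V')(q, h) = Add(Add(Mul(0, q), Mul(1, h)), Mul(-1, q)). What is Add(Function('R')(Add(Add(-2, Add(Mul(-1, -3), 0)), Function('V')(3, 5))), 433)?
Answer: 369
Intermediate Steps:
Function('V')(q, h) = Add(h, Mul(-1, q)) (Function('V')(q, h) = Add(Add(0, h), Mul(-1, q)) = Add(h, Mul(-1, q)))
Function('R')(O) = Add(-88, Mul(8, O)) (Function('R')(O) = Mul(8, Add(-11, O)) = Add(-88, Mul(8, O)))
Add(Function('R')(Add(Add(-2, Add(Mul(-1, -3), 0)), Function('V')(3, 5))), 433) = Add(Add(-88, Mul(8, Add(Add(-2, Add(Mul(-1, -3), 0)), Add(5, Mul(-1, 3))))), 433) = Add(Add(-88, Mul(8, Add(Add(-2, Add(3, 0)), Add(5, -3)))), 433) = Add(Add(-88, Mul(8, Add(Add(-2, 3), 2))), 433) = Add(Add(-88, Mul(8, Add(1, 2))), 433) = Add(Add(-88, Mul(8, 3)), 433) = Add(Add(-88, 24), 433) = Add(-64, 433) = 369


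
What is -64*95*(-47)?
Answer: 285760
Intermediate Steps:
-64*95*(-47) = -6080*(-47) = 285760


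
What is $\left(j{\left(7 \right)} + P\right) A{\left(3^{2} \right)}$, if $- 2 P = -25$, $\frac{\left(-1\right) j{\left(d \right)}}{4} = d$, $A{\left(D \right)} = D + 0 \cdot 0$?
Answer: $- \frac{279}{2} \approx -139.5$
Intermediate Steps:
$A{\left(D \right)} = D$ ($A{\left(D \right)} = D + 0 = D$)
$j{\left(d \right)} = - 4 d$
$P = \frac{25}{2}$ ($P = \left(- \frac{1}{2}\right) \left(-25\right) = \frac{25}{2} \approx 12.5$)
$\left(j{\left(7 \right)} + P\right) A{\left(3^{2} \right)} = \left(\left(-4\right) 7 + \frac{25}{2}\right) 3^{2} = \left(-28 + \frac{25}{2}\right) 9 = \left(- \frac{31}{2}\right) 9 = - \frac{279}{2}$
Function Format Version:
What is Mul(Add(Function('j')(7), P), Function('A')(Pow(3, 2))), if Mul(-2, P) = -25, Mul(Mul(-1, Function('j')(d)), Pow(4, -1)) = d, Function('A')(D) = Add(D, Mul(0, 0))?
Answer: Rational(-279, 2) ≈ -139.50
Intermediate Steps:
Function('A')(D) = D (Function('A')(D) = Add(D, 0) = D)
Function('j')(d) = Mul(-4, d)
P = Rational(25, 2) (P = Mul(Rational(-1, 2), -25) = Rational(25, 2) ≈ 12.500)
Mul(Add(Function('j')(7), P), Function('A')(Pow(3, 2))) = Mul(Add(Mul(-4, 7), Rational(25, 2)), Pow(3, 2)) = Mul(Add(-28, Rational(25, 2)), 9) = Mul(Rational(-31, 2), 9) = Rational(-279, 2)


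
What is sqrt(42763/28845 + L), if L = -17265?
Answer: I*sqrt(1595981549210)/9615 ≈ 131.39*I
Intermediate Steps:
sqrt(42763/28845 + L) = sqrt(42763/28845 - 17265) = sqrt(-497966162/28845) = I*sqrt(1595981549210)/9615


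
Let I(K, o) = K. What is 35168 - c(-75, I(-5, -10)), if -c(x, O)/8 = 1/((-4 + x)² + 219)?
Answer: 56796322/1615 ≈ 35168.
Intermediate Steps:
c(x, O) = -8/(219 + (-4 + x)²) (c(x, O) = -8/((-4 + x)² + 219) = -8/(219 + (-4 + x)²))
35168 - c(-75, I(-5, -10)) = 35168 - (-8)/(219 + (-4 - 75)²) = 35168 - (-8)/(219 + (-79)²) = 35168 - (-8)/(219 + 6241) = 35168 - (-8)/6460 = 35168 - 1*(-2/1615) = 35168 + 2/1615 = 56796322/1615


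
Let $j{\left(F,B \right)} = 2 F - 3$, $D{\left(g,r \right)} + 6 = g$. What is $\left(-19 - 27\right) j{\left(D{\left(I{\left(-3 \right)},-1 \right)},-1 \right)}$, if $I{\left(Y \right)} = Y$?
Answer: $966$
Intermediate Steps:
$D{\left(g,r \right)} = -6 + g$
$j{\left(F,B \right)} = -3 + 2 F$
$\left(-19 - 27\right) j{\left(D{\left(I{\left(-3 \right)},-1 \right)},-1 \right)} = \left(-19 - 27\right) \left(-3 + 2 \left(-6 - 3\right)\right) = - 46 \left(-3 + 2 \left(-9\right)\right) = - 46 \left(-3 - 18\right) = \left(-46\right) \left(-21\right) = 966$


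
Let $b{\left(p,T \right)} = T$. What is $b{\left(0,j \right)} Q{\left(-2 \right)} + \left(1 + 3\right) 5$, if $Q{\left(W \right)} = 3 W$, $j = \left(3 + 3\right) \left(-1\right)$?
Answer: $56$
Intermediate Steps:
$j = -6$ ($j = 6 \left(-1\right) = -6$)
$b{\left(0,j \right)} Q{\left(-2 \right)} + \left(1 + 3\right) 5 = - 6 \cdot 3 \left(-2\right) + \left(1 + 3\right) 5 = \left(-6\right) \left(-6\right) + 4 \cdot 5 = 36 + 20 = 56$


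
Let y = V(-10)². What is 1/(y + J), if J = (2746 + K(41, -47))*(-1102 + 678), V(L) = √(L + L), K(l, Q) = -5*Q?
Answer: -1/1263964 ≈ -7.9116e-7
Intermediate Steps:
V(L) = √2*√L (V(L) = √(2*L) = √2*√L)
J = -1263944 (J = (2746 - 5*(-47))*(-1102 + 678) = (2746 + 235)*(-424) = 2981*(-424) = -1263944)
y = -20 (y = (√2*√(-10))² = (√2*(I*√10))² = (2*I*√5)² = -20)
1/(y + J) = 1/(-20 - 1263944) = 1/(-1263964) = -1/1263964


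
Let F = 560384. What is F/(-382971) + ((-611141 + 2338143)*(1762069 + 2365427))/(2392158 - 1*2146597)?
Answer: 2729891388167917808/94042741731 ≈ 2.9028e+7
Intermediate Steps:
F/(-382971) + ((-611141 + 2338143)*(1762069 + 2365427))/(2392158 - 1*2146597) = 560384/(-382971) + ((-611141 + 2338143)*(1762069 + 2365427))/(2392158 - 1*2146597) = 560384*(-1/382971) + (1727002*4127496)/(2392158 - 2146597) = -560384/382971 + 7128193846992/245561 = 2729891388167917808/94042741731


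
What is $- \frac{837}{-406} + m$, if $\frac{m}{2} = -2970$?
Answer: $- \frac{2410803}{406} \approx -5937.9$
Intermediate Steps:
$m = -5940$ ($m = 2 \left(-2970\right) = -5940$)
$- \frac{837}{-406} + m = - \frac{837}{-406} - 5940 = \left(-837\right) \left(- \frac{1}{406}\right) - 5940 = \frac{837}{406} - 5940 = - \frac{2410803}{406}$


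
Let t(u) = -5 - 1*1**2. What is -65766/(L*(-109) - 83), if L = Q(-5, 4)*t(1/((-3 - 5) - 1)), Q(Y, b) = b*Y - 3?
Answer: 65766/15125 ≈ 4.3482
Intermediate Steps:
Q(Y, b) = -3 + Y*b (Q(Y, b) = Y*b - 3 = -3 + Y*b)
t(u) = -6 (t(u) = -5 - 1*1 = -5 - 1 = -6)
L = 138 (L = (-3 - 5*4)*(-6) = (-3 - 20)*(-6) = -23*(-6) = 138)
-65766/(L*(-109) - 83) = -65766/(138*(-109) - 83) = -65766/(-15042 - 83) = -65766/(-15125) = -65766*(-1/15125) = 65766/15125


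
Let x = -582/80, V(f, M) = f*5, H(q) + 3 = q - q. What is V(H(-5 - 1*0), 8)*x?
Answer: 873/8 ≈ 109.13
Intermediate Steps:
H(q) = -3 (H(q) = -3 + (q - q) = -3 + 0 = -3)
V(f, M) = 5*f
x = -291/40 (x = -582*1/80 = -291/40 ≈ -7.2750)
V(H(-5 - 1*0), 8)*x = (5*(-3))*(-291/40) = -15*(-291/40) = 873/8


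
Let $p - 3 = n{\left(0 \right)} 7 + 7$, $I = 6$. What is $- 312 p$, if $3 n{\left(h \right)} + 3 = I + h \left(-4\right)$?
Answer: $-5304$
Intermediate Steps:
$n{\left(h \right)} = 1 - \frac{4 h}{3}$ ($n{\left(h \right)} = -1 + \frac{6 + h \left(-4\right)}{3} = -1 + \frac{6 - 4 h}{3} = -1 - \left(-2 + \frac{4 h}{3}\right) = 1 - \frac{4 h}{3}$)
$p = 17$ ($p = 3 + \left(\left(1 - 0\right) 7 + 7\right) = 3 + \left(\left(1 + 0\right) 7 + 7\right) = 3 + \left(1 \cdot 7 + 7\right) = 3 + \left(7 + 7\right) = 3 + 14 = 17$)
$- 312 p = \left(-312\right) 17 = -5304$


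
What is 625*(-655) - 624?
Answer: -409999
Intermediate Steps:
625*(-655) - 624 = -409375 - 624 = -409999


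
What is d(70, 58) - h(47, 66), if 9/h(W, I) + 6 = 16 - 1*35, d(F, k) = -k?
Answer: -1441/25 ≈ -57.640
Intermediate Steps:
h(W, I) = -9/25 (h(W, I) = 9/(-6 + (16 - 1*35)) = 9/(-6 + (16 - 35)) = 9/(-6 - 19) = 9/(-25) = 9*(-1/25) = -9/25)
d(70, 58) - h(47, 66) = -1*58 - 1*(-9/25) = -58 + 9/25 = -1441/25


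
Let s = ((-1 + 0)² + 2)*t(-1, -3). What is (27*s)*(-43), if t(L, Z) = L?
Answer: 3483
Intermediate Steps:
s = -3 (s = ((-1 + 0)² + 2)*(-1) = ((-1)² + 2)*(-1) = (1 + 2)*(-1) = 3*(-1) = -3)
(27*s)*(-43) = (27*(-3))*(-43) = -81*(-43) = 3483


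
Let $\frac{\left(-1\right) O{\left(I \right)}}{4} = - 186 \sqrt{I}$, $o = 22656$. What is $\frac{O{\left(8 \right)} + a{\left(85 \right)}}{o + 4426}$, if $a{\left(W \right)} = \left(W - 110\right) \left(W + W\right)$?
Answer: $- \frac{2125}{13541} + \frac{744 \sqrt{2}}{13541} \approx -0.079228$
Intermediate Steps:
$O{\left(I \right)} = 744 \sqrt{I}$ ($O{\left(I \right)} = - 4 \left(- 186 \sqrt{I}\right) = 744 \sqrt{I}$)
$a{\left(W \right)} = 2 W \left(-110 + W\right)$ ($a{\left(W \right)} = \left(-110 + W\right) 2 W = 2 W \left(-110 + W\right)$)
$\frac{O{\left(8 \right)} + a{\left(85 \right)}}{o + 4426} = \frac{744 \sqrt{8} + 2 \cdot 85 \left(-110 + 85\right)}{22656 + 4426} = \frac{744 \cdot 2 \sqrt{2} + 2 \cdot 85 \left(-25\right)}{27082} = \left(1488 \sqrt{2} - 4250\right) \frac{1}{27082} = \left(-4250 + 1488 \sqrt{2}\right) \frac{1}{27082} = - \frac{2125}{13541} + \frac{744 \sqrt{2}}{13541}$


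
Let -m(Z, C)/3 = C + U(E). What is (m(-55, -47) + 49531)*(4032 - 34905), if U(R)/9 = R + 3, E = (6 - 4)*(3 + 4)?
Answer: -1519352949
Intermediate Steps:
E = 14 (E = 2*7 = 14)
U(R) = 27 + 9*R (U(R) = 9*(R + 3) = 9*(3 + R) = 27 + 9*R)
m(Z, C) = -459 - 3*C (m(Z, C) = -3*(C + (27 + 9*14)) = -3*(C + (27 + 126)) = -3*(C + 153) = -3*(153 + C) = -459 - 3*C)
(m(-55, -47) + 49531)*(4032 - 34905) = ((-459 - 3*(-47)) + 49531)*(4032 - 34905) = ((-459 + 141) + 49531)*(-30873) = (-318 + 49531)*(-30873) = 49213*(-30873) = -1519352949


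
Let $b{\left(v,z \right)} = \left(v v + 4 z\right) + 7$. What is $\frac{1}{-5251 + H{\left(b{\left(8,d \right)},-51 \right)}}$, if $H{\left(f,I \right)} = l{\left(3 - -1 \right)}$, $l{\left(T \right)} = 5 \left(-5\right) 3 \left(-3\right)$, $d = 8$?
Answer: $- \frac{1}{5026} \approx -0.00019897$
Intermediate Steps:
$b{\left(v,z \right)} = 7 + v^{2} + 4 z$ ($b{\left(v,z \right)} = \left(v^{2} + 4 z\right) + 7 = 7 + v^{2} + 4 z$)
$l{\left(T \right)} = 225$ ($l{\left(T \right)} = 5 \left(\left(-15\right) \left(-3\right)\right) = 5 \cdot 45 = 225$)
$H{\left(f,I \right)} = 225$
$\frac{1}{-5251 + H{\left(b{\left(8,d \right)},-51 \right)}} = \frac{1}{-5251 + 225} = \frac{1}{-5026} = - \frac{1}{5026}$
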